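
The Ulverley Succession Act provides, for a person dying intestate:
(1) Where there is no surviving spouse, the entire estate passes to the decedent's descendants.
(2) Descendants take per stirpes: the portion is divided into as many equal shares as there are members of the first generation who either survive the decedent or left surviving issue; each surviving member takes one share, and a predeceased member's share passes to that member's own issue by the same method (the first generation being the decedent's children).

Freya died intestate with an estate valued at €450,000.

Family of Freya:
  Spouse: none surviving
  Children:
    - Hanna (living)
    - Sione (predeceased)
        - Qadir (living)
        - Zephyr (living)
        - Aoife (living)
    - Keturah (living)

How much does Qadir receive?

Qadir receives €50,000.

The entire €450,000 passes to the descendants.
That amount (€450,000) is divided into 3 shares of €150,000: Hanna and Keturah each take €150,000; Sione's €150,000 share passes to Sione's issue.
Sione's share (€150,000) is divided into 3 shares of €50,000: Qadir, Zephyr, and Aoife each take €50,000.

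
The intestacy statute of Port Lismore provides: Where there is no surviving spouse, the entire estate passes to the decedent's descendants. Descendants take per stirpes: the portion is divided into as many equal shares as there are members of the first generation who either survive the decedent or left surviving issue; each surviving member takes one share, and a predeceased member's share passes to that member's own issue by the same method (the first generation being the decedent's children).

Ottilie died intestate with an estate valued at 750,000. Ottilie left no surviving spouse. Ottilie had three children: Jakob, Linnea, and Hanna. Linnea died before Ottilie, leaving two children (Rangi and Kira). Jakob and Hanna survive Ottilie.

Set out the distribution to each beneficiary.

Jakob: 250,000; Rangi: 125,000; Kira: 125,000; Hanna: 250,000

The entire 750,000 passes to the descendants.
That amount (750,000) is divided into 3 shares of 250,000: Jakob and Hanna each take 250,000; Linnea's 250,000 share passes to Linnea's issue.
Linnea's share (250,000) is divided into 2 shares of 125,000: Rangi and Kira each take 125,000.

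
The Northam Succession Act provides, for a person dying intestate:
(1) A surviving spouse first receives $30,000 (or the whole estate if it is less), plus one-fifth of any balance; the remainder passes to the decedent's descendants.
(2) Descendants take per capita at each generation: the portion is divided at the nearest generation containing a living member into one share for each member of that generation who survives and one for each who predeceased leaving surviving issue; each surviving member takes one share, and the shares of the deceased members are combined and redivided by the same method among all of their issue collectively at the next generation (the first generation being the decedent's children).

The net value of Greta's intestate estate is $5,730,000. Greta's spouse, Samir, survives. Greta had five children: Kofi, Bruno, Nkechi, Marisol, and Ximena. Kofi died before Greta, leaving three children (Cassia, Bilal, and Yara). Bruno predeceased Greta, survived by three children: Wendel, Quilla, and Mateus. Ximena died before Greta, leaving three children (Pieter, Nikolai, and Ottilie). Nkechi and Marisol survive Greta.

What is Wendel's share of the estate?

Wendel receives $304,000.

Samir first takes $30,000, leaving a balance of $5,700,000. Samir then takes one-fifth of the balance ($1,140,000), for a total of $1,170,000. The remaining $4,560,000 passes to the descendants.
The descendants' portion ($4,560,000) is divided at the children's generation into 5 shares of $912,000. Nkechi and Marisol each take $912,000. The 3 shares of the deceased (Kofi, Bruno, and Ximena) are combined into a pool of $2,736,000.
That pool ($2,736,000) is divided at the grandchildren's generation equally among Cassia, Bilal, Yara, Wendel, Quilla, Mateus, Pieter, Nikolai, and Ottilie: $304,000 each.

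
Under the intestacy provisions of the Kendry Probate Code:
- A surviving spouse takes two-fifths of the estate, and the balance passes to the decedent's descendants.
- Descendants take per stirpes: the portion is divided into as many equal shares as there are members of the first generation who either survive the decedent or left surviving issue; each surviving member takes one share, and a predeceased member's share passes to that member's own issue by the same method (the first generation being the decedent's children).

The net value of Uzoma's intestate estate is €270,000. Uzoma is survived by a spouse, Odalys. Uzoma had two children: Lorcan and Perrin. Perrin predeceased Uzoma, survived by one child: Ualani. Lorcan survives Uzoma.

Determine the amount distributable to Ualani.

Odalys takes two-fifths of €270,000 = €108,000. The remaining €162,000 passes to the descendants.
The descendants' portion (€162,000) is divided into 2 shares of €81,000: Lorcan takes €81,000; Perrin's €81,000 share passes to Perrin's issue.
Perrin's share (€81,000) passes entirely to Ualani.

Ualani receives €81,000.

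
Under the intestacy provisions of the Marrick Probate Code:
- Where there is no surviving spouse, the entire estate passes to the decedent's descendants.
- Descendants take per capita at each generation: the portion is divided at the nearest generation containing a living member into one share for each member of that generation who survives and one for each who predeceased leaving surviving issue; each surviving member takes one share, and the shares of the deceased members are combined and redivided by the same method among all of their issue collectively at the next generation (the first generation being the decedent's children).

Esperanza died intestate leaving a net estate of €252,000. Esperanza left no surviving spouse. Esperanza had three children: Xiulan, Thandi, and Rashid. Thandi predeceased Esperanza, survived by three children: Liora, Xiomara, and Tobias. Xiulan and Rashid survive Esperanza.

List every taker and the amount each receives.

Xiulan: €84,000; Liora: €28,000; Xiomara: €28,000; Tobias: €28,000; Rashid: €84,000

The entire €252,000 passes to the descendants.
That amount (€252,000) is divided at the children's generation into 3 shares of €84,000. Xiulan and Rashid each take €84,000. The remaining share for the deceased Thandi (€84,000) is carried to the next generation.
That pool (€84,000) is divided at the grandchildren's generation equally among Liora, Xiomara, and Tobias: €28,000 each.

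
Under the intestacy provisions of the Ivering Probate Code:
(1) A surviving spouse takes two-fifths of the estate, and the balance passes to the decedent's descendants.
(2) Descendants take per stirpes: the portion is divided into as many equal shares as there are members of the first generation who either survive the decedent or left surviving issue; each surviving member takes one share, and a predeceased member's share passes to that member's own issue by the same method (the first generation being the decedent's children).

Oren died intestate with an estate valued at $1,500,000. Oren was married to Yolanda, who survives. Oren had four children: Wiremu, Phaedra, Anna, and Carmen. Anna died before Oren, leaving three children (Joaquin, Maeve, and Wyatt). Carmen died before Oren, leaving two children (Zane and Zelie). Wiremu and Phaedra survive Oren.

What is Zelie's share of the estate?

Zelie receives $112,500.

Yolanda takes two-fifths of $1,500,000 = $600,000. The remaining $900,000 passes to the descendants.
The descendants' portion ($900,000) is divided into 4 shares of $225,000: Wiremu and Phaedra each take $225,000; Anna's $225,000 share passes to Anna's issue; Carmen's $225,000 share passes to Carmen's issue.
Anna's share ($225,000) is divided into 3 shares of $75,000: Joaquin, Maeve, and Wyatt each take $75,000.
Carmen's share ($225,000) is divided into 2 shares of $112,500: Zane and Zelie each take $112,500.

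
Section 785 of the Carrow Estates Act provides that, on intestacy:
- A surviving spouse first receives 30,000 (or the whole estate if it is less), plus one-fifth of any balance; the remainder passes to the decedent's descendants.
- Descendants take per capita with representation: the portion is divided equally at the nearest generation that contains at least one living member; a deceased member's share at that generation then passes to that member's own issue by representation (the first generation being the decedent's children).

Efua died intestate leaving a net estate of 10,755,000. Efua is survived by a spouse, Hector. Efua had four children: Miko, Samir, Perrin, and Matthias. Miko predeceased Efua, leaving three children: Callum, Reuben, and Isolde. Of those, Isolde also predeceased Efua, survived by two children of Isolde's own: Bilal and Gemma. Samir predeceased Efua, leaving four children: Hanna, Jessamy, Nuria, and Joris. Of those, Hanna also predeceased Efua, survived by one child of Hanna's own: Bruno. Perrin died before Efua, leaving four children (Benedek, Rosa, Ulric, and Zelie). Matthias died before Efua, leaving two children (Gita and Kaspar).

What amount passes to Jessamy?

Hector first takes 30,000, leaving a balance of 10,725,000. Hector then takes one-fifth of the balance (2,145,000), for a total of 2,175,000. The remaining 8,580,000 passes to the descendants.
No child survives, so the initial division is made at the grandchildren's generation.
The descendants' portion (8,580,000) is divided into 13 shares of 660,000: Callum, Reuben, Jessamy, Nuria, Joris, Benedek, Rosa, Ulric, Zelie, Gita, and Kaspar each take 660,000; Isolde's 660,000 share passes to Isolde's issue; Hanna's 660,000 share passes to Hanna's issue.
Isolde's share (660,000) is divided into 2 shares of 330,000: Bilal and Gemma each take 330,000.
Hanna's share (660,000) passes entirely to Bruno.

Jessamy receives 660,000.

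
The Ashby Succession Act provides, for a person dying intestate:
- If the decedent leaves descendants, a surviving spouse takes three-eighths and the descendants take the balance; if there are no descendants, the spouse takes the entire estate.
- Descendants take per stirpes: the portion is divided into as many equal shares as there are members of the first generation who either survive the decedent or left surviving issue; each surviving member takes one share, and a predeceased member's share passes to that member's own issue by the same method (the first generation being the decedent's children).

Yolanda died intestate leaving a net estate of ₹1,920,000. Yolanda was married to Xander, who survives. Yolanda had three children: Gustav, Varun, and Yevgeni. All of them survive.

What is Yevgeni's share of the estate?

Yevgeni receives ₹400,000.

Xander takes three-eighths of ₹1,920,000 = ₹720,000. The remaining ₹1,200,000 passes to the descendants.
The descendants' portion (₹1,200,000) is divided into 3 shares of ₹400,000: Gustav, Varun, and Yevgeni each take ₹400,000.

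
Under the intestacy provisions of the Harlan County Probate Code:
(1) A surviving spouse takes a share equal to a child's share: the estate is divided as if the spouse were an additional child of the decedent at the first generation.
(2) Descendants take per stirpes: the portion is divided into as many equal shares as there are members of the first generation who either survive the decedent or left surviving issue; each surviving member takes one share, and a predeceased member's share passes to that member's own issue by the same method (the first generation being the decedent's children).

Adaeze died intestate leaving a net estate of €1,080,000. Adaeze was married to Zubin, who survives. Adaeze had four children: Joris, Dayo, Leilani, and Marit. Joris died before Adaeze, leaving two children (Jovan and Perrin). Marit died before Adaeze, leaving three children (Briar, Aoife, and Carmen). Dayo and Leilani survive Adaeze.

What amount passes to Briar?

The spouse counts as an additional share at the children's level, so there are 5 primary shares of €216,000. Zubin takes one such share (€216,000).
The children's combined portion (€864,000) is divided into 4 shares of €216,000: Dayo and Leilani each take €216,000; Joris's €216,000 share passes to Joris's issue; Marit's €216,000 share passes to Marit's issue.
Joris's share (€216,000) is divided into 2 shares of €108,000: Jovan and Perrin each take €108,000.
Marit's share (€216,000) is divided into 3 shares of €72,000: Briar, Aoife, and Carmen each take €72,000.

Briar receives €72,000.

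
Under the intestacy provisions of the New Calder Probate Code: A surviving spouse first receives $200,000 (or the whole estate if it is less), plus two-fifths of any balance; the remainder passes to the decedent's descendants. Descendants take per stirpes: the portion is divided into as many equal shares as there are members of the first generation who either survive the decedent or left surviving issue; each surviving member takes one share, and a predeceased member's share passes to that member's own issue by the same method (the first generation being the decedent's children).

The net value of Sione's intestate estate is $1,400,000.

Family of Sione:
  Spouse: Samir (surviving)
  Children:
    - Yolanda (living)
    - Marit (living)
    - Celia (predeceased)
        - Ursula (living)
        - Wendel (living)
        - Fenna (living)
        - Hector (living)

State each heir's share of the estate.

Samir: $680,000; Yolanda: $240,000; Marit: $240,000; Ursula: $60,000; Wendel: $60,000; Fenna: $60,000; Hector: $60,000

Samir first takes $200,000, leaving a balance of $1,200,000. Samir then takes two-fifths of the balance ($480,000), for a total of $680,000. The remaining $720,000 passes to the descendants.
The descendants' portion ($720,000) is divided into 3 shares of $240,000: Yolanda and Marit each take $240,000; Celia's $240,000 share passes to Celia's issue.
Celia's share ($240,000) is divided into 4 shares of $60,000: Ursula, Wendel, Fenna, and Hector each take $60,000.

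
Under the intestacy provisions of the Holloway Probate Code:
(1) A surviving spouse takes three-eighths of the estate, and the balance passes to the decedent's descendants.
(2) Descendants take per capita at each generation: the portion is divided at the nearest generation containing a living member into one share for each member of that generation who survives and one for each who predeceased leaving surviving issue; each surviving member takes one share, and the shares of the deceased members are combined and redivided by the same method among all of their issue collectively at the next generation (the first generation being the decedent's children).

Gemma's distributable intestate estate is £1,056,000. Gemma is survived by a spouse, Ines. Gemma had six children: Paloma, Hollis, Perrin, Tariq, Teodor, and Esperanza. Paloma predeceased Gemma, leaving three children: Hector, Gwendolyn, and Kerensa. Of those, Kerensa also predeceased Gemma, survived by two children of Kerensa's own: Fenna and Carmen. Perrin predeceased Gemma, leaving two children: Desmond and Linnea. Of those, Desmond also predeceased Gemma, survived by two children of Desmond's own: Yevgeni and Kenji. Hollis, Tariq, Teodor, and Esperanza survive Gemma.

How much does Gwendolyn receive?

Ines takes three-eighths of £1,056,000 = £396,000. The remaining £660,000 passes to the descendants.
The descendants' portion (£660,000) is divided at the children's generation into 6 shares of £110,000. Hollis, Tariq, Teodor, and Esperanza each take £110,000. The 2 shares of the deceased (Paloma and Perrin) are combined into a pool of £220,000.
That pool (£220,000) is divided at the grandchildren's generation into 5 shares of £44,000. Hector, Gwendolyn, and Linnea each take £44,000. The 2 shares of the deceased (Kerensa and Desmond) are combined into a pool of £88,000.
That pool (£88,000) is divided at the great-grandchildren's generation equally among Fenna, Carmen, Yevgeni, and Kenji: £22,000 each.

Gwendolyn receives £44,000.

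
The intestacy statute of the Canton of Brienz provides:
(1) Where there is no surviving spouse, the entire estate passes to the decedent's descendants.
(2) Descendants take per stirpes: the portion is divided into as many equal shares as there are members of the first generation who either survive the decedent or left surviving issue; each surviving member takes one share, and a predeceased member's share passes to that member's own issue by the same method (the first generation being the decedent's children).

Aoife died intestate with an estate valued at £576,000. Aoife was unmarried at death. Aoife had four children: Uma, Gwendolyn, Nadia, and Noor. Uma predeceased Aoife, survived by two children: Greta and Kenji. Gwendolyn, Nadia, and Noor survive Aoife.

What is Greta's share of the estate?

Greta receives £72,000.

The entire £576,000 passes to the descendants.
That amount (£576,000) is divided into 4 shares of £144,000: Gwendolyn, Nadia, and Noor each take £144,000; Uma's £144,000 share passes to Uma's issue.
Uma's share (£144,000) is divided into 2 shares of £72,000: Greta and Kenji each take £72,000.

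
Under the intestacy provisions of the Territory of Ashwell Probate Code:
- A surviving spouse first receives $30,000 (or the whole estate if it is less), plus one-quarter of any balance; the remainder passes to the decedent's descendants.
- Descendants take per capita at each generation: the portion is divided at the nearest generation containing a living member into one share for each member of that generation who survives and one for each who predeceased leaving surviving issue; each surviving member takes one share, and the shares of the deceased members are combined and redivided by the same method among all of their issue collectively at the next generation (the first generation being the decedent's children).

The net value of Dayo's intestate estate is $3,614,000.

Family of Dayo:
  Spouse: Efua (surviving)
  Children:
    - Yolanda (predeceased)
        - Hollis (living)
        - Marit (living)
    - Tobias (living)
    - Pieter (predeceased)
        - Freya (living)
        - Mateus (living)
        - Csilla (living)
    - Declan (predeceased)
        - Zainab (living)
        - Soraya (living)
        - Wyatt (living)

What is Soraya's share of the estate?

Efua first takes $30,000, leaving a balance of $3,584,000. Efua then takes one-quarter of the balance ($896,000), for a total of $926,000. The remaining $2,688,000 passes to the descendants.
The descendants' portion ($2,688,000) is divided at the children's generation into 4 shares of $672,000. Tobias takes $672,000. The 3 shares of the deceased (Yolanda, Pieter, and Declan) are combined into a pool of $2,016,000.
That pool ($2,016,000) is divided at the grandchildren's generation equally among Hollis, Marit, Freya, Mateus, Csilla, Zainab, Soraya, and Wyatt: $252,000 each.

Soraya receives $252,000.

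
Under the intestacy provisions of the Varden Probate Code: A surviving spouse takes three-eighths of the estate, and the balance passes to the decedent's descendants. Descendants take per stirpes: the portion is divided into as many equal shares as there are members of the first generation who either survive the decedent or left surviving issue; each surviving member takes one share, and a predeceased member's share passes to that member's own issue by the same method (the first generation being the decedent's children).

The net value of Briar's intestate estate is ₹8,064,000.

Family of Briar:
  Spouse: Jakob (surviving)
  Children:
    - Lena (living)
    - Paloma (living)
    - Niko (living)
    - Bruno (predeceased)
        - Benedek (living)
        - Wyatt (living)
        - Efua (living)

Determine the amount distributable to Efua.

Jakob takes three-eighths of ₹8,064,000 = ₹3,024,000. The remaining ₹5,040,000 passes to the descendants.
The descendants' portion (₹5,040,000) is divided into 4 shares of ₹1,260,000: Lena, Paloma, and Niko each take ₹1,260,000; Bruno's ₹1,260,000 share passes to Bruno's issue.
Bruno's share (₹1,260,000) is divided into 3 shares of ₹420,000: Benedek, Wyatt, and Efua each take ₹420,000.

Efua receives ₹420,000.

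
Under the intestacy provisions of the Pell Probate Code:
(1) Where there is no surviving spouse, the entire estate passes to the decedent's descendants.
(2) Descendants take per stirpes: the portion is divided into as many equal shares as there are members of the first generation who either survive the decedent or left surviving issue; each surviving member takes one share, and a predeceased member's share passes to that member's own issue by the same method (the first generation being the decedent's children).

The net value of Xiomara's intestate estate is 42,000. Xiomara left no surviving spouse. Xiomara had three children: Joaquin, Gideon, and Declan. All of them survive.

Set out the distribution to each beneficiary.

Joaquin: 14,000; Gideon: 14,000; Declan: 14,000

The entire 42,000 passes to the descendants.
That amount (42,000) is divided into 3 shares of 14,000: Joaquin, Gideon, and Declan each take 14,000.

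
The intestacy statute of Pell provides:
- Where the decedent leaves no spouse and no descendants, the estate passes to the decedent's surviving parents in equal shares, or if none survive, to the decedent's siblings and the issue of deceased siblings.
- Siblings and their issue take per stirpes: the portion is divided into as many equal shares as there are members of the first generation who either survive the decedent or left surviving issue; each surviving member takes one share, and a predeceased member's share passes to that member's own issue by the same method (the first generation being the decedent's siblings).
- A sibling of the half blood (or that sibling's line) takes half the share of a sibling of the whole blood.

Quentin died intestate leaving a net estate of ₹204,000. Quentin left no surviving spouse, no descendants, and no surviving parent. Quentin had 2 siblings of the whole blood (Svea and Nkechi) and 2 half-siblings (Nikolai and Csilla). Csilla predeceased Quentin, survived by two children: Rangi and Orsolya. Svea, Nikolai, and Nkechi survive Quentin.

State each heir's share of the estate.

Svea: ₹68,000; Nikolai: ₹34,000; Nkechi: ₹68,000; Rangi: ₹17,000; Orsolya: ₹17,000

The entire ₹204,000 passes to the siblings and their issue.
Counting each half-blood sibling's line as half a unit, there are 3 units in ₹204,000, so one unit is ₹68,000. Whole-blood lines (Svea and Nkechi) take ₹68,000 each; half-blood lines (Nikolai and Csilla) take ₹34,000 each.
Csilla's share (₹34,000) is divided into 2 shares of ₹17,000: Rangi and Orsolya each take ₹17,000.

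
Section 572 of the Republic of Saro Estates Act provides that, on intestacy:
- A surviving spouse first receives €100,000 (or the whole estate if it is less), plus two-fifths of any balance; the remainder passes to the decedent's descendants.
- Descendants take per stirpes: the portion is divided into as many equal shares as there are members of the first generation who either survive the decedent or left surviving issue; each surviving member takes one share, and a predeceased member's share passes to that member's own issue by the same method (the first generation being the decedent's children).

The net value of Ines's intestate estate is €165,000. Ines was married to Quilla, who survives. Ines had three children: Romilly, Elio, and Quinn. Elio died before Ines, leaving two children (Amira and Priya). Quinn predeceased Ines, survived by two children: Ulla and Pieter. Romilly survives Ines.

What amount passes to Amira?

Amira receives €6,500.

Quilla first takes €100,000, leaving a balance of €65,000. Quilla then takes two-fifths of the balance (€26,000), for a total of €126,000. The remaining €39,000 passes to the descendants.
The descendants' portion (€39,000) is divided into 3 shares of €13,000: Romilly takes €13,000; Elio's €13,000 share passes to Elio's issue; Quinn's €13,000 share passes to Quinn's issue.
Elio's share (€13,000) is divided into 2 shares of €6,500: Amira and Priya each take €6,500.
Quinn's share (€13,000) is divided into 2 shares of €6,500: Ulla and Pieter each take €6,500.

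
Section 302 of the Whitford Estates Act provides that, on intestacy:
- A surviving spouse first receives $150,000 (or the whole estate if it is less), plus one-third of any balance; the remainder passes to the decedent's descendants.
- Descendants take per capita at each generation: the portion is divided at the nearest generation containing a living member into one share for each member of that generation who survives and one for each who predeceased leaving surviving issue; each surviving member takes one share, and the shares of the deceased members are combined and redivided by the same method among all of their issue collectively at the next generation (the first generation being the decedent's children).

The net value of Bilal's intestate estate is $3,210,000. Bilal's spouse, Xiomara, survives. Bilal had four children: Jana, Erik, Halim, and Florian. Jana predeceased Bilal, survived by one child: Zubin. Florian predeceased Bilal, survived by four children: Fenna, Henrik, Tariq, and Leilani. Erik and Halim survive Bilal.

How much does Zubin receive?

Xiomara first takes $150,000, leaving a balance of $3,060,000. Xiomara then takes one-third of the balance ($1,020,000), for a total of $1,170,000. The remaining $2,040,000 passes to the descendants.
The descendants' portion ($2,040,000) is divided at the children's generation into 4 shares of $510,000. Erik and Halim each take $510,000. The 2 shares of the deceased (Jana and Florian) are combined into a pool of $1,020,000.
That pool ($1,020,000) is divided at the grandchildren's generation equally among Zubin, Fenna, Henrik, Tariq, and Leilani: $204,000 each.

Zubin receives $204,000.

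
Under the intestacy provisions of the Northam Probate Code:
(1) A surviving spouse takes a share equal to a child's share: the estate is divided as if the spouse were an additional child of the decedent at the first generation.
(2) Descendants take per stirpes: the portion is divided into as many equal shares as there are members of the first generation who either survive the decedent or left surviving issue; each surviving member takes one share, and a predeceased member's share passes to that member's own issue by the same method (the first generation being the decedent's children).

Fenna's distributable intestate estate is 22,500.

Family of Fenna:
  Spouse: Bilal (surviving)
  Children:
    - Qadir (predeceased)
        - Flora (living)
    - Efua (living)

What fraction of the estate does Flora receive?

The spouse counts as an additional share at the children's level, so there are 3 primary shares of 7,500. Bilal takes one such share (7,500).
The children's combined portion (15,000) is divided into 2 shares of 7,500: Efua takes 7,500; Qadir's 7,500 share passes to Qadir's issue.
Qadir's share (7,500) passes entirely to Flora.

Flora receives 1/3 of the estate.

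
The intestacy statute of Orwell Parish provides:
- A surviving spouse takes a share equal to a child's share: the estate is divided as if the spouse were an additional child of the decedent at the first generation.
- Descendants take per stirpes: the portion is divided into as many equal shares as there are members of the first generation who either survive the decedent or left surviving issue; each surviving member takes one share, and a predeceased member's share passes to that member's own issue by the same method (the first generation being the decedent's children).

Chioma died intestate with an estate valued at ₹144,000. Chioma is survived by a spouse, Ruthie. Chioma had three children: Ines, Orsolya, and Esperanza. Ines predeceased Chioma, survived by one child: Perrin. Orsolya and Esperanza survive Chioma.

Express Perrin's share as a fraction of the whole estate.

Perrin receives 1/4 of the estate.

The spouse counts as an additional share at the children's level, so there are 4 primary shares of ₹36,000. Ruthie takes one such share (₹36,000).
The children's combined portion (₹108,000) is divided into 3 shares of ₹36,000: Orsolya and Esperanza each take ₹36,000; Ines's ₹36,000 share passes to Ines's issue.
Ines's share (₹36,000) passes entirely to Perrin.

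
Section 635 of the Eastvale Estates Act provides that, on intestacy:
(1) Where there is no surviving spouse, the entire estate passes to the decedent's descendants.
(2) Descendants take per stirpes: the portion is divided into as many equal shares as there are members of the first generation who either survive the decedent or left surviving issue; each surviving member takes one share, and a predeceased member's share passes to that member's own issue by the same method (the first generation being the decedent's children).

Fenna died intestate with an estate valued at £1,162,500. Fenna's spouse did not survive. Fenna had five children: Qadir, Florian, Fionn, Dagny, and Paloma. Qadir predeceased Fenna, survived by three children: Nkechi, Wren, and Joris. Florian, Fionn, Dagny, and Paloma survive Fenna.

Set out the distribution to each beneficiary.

The entire £1,162,500 passes to the descendants.
That amount (£1,162,500) is divided into 5 shares of £232,500: Florian, Fionn, Dagny, and Paloma each take £232,500; Qadir's £232,500 share passes to Qadir's issue.
Qadir's share (£232,500) is divided into 3 shares of £77,500: Nkechi, Wren, and Joris each take £77,500.

Nkechi: £77,500; Wren: £77,500; Joris: £77,500; Florian: £232,500; Fionn: £232,500; Dagny: £232,500; Paloma: £232,500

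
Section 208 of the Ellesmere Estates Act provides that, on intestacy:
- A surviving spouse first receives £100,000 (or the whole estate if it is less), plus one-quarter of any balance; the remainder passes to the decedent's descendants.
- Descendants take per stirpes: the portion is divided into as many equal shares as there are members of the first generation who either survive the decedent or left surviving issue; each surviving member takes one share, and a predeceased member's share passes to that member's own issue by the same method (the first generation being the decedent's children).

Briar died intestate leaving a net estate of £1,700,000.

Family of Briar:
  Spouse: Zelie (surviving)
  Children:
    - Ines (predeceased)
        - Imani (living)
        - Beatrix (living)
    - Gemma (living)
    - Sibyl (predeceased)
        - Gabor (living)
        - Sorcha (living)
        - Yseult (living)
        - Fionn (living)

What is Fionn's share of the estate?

Zelie first takes £100,000, leaving a balance of £1,600,000. Zelie then takes one-quarter of the balance (£400,000), for a total of £500,000. The remaining £1,200,000 passes to the descendants.
The descendants' portion (£1,200,000) is divided into 3 shares of £400,000: Gemma takes £400,000; Ines's £400,000 share passes to Ines's issue; Sibyl's £400,000 share passes to Sibyl's issue.
Ines's share (£400,000) is divided into 2 shares of £200,000: Imani and Beatrix each take £200,000.
Sibyl's share (£400,000) is divided into 4 shares of £100,000: Gabor, Sorcha, Yseult, and Fionn each take £100,000.

Fionn receives £100,000.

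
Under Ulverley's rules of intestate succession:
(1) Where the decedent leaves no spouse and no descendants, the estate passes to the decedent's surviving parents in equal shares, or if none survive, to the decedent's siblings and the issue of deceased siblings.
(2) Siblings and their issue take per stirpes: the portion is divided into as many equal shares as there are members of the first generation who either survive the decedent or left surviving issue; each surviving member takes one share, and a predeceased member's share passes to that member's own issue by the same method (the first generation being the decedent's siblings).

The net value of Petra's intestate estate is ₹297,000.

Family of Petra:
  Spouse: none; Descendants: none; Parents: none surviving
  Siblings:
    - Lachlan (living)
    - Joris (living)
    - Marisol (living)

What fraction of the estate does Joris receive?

The entire ₹297,000 passes to the siblings and their issue.
That amount (₹297,000) is divided into 3 shares of ₹99,000: Lachlan, Joris, and Marisol each take ₹99,000.

Joris receives 1/3 of the estate.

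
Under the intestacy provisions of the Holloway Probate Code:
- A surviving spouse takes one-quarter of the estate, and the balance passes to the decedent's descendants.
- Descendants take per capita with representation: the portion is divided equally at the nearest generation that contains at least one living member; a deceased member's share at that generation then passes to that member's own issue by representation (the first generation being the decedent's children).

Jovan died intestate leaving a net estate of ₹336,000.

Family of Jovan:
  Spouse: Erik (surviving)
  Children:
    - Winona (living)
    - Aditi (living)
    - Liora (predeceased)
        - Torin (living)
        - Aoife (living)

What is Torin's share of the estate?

Erik takes one-quarter of ₹336,000 = ₹84,000. The remaining ₹252,000 passes to the descendants.
The descendants' portion (₹252,000) is divided into 3 shares of ₹84,000: Winona and Aditi each take ₹84,000; Liora's ₹84,000 share passes to Liora's issue.
Liora's share (₹84,000) is divided into 2 shares of ₹42,000: Torin and Aoife each take ₹42,000.

Torin receives ₹42,000.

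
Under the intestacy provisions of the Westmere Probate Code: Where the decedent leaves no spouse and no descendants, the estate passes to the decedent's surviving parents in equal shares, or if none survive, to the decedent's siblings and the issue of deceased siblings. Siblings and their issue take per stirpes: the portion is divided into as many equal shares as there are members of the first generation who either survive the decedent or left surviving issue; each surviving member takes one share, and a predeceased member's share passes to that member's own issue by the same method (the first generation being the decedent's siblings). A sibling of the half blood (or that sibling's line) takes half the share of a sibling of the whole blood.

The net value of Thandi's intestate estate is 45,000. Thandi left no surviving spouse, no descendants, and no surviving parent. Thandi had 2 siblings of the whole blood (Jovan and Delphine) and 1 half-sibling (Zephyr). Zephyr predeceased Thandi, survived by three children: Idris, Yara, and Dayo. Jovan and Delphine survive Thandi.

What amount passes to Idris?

Idris receives 3,000.

The entire 45,000 passes to the siblings and their issue.
Counting each half-blood sibling's line as half a unit, there are 5/2 units in 45,000, so one unit is 18,000. Whole-blood lines (Jovan and Delphine) take 18,000 each; half-blood lines (Zephyr) take 9,000 each.
Zephyr's share (9,000) is divided into 3 shares of 3,000: Idris, Yara, and Dayo each take 3,000.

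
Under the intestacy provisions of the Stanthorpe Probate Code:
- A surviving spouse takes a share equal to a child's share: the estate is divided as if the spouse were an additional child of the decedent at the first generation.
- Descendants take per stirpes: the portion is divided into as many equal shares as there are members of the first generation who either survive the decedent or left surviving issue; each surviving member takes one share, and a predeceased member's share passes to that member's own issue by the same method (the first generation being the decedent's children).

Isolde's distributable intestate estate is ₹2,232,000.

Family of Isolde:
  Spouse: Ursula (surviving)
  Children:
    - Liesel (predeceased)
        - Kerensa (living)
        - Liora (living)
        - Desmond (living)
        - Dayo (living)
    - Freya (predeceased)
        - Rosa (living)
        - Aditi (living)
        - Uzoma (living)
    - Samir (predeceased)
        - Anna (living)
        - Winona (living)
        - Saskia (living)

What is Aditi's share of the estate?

Aditi receives ₹186,000.

The spouse counts as an additional share at the children's level, so there are 4 primary shares of ₹558,000. Ursula takes one such share (₹558,000).
The children's combined portion (₹1,674,000) is divided into 3 shares of ₹558,000: Liesel's ₹558,000 share passes to Liesel's issue; Freya's ₹558,000 share passes to Freya's issue; Samir's ₹558,000 share passes to Samir's issue.
Liesel's share (₹558,000) is divided into 4 shares of ₹139,500: Kerensa, Liora, Desmond, and Dayo each take ₹139,500.
Freya's share (₹558,000) is divided into 3 shares of ₹186,000: Rosa, Aditi, and Uzoma each take ₹186,000.
Samir's share (₹558,000) is divided into 3 shares of ₹186,000: Anna, Winona, and Saskia each take ₹186,000.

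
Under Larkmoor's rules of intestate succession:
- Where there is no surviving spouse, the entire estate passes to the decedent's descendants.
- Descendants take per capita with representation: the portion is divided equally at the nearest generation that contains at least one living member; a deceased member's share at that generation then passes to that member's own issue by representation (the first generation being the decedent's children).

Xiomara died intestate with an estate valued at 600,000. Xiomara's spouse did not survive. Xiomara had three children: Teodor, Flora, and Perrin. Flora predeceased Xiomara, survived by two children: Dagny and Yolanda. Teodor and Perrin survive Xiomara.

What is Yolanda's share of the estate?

Yolanda receives 100,000.

The entire 600,000 passes to the descendants.
That amount (600,000) is divided into 3 shares of 200,000: Teodor and Perrin each take 200,000; Flora's 200,000 share passes to Flora's issue.
Flora's share (200,000) is divided into 2 shares of 100,000: Dagny and Yolanda each take 100,000.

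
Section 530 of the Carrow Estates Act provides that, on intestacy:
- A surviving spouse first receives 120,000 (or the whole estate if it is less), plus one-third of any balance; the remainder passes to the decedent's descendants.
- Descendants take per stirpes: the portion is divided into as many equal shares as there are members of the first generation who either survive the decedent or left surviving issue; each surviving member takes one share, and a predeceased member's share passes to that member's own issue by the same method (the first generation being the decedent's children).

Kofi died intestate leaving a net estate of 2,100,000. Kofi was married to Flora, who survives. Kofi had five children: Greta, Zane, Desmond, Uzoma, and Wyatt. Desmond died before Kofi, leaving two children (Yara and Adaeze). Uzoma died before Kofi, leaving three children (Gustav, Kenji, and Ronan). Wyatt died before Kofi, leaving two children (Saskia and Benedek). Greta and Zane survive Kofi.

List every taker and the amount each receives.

Flora: 780,000; Greta: 264,000; Zane: 264,000; Yara: 132,000; Adaeze: 132,000; Gustav: 88,000; Kenji: 88,000; Ronan: 88,000; Saskia: 132,000; Benedek: 132,000

Flora first takes 120,000, leaving a balance of 1,980,000. Flora then takes one-third of the balance (660,000), for a total of 780,000. The remaining 1,320,000 passes to the descendants.
The descendants' portion (1,320,000) is divided into 5 shares of 264,000: Greta and Zane each take 264,000; Desmond's 264,000 share passes to Desmond's issue; Uzoma's 264,000 share passes to Uzoma's issue; Wyatt's 264,000 share passes to Wyatt's issue.
Desmond's share (264,000) is divided into 2 shares of 132,000: Yara and Adaeze each take 132,000.
Uzoma's share (264,000) is divided into 3 shares of 88,000: Gustav, Kenji, and Ronan each take 88,000.
Wyatt's share (264,000) is divided into 2 shares of 132,000: Saskia and Benedek each take 132,000.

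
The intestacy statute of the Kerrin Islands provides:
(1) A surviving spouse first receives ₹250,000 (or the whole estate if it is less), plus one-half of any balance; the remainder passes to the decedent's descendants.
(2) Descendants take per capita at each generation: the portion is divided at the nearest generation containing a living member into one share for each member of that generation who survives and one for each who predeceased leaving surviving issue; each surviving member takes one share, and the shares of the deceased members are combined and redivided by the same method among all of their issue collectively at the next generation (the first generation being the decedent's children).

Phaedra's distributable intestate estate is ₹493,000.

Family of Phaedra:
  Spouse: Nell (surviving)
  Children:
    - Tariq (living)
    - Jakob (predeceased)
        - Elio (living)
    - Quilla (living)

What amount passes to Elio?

Elio receives ₹40,500.

Nell first takes ₹250,000, leaving a balance of ₹243,000. Nell then takes one-half of the balance (₹121,500), for a total of ₹371,500. The remaining ₹121,500 passes to the descendants.
The descendants' portion (₹121,500) is divided at the children's generation into 3 shares of ₹40,500. Tariq and Quilla each take ₹40,500. The remaining share for the deceased Jakob (₹40,500) is carried to the next generation.
That pool (₹40,500) passes entirely to Elio, the sole taker at the grandchildren's generation.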